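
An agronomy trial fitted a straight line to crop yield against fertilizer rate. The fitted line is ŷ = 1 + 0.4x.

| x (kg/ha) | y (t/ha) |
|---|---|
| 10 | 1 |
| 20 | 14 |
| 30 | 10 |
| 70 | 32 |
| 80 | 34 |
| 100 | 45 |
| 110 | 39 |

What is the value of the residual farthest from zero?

x=10: ŷ = 1 + 0.4·10 = 5; e = 1 − 5 = -4
x=20: ŷ = 1 + 0.4·20 = 9; e = 14 − 9 = 5
x=30: ŷ = 1 + 0.4·30 = 13; e = 10 − 13 = -3
x=70: ŷ = 1 + 0.4·70 = 29; e = 32 − 29 = 3
x=80: ŷ = 1 + 0.4·80 = 33; e = 34 − 33 = 1
x=100: ŷ = 1 + 0.4·100 = 41; e = 45 − 41 = 4
x=110: ŷ = 1 + 0.4·110 = 45; e = 39 − 45 = -6
Largest |e| is 6 at x = 110, residual -6.

e = -6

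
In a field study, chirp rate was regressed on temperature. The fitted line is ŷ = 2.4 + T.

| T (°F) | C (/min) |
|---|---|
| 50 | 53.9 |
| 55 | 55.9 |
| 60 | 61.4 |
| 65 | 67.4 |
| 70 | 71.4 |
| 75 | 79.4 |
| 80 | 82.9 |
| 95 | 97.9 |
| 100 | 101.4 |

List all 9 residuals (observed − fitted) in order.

T=50: ŷ = 2.4 + 50 = 52.4; e = 53.9 − 52.4 = 1.5
T=55: ŷ = 2.4 + 55 = 57.4; e = 55.9 − 57.4 = -1.5
T=60: ŷ = 2.4 + 60 = 62.4; e = 61.4 − 62.4 = -1
T=65: ŷ = 2.4 + 65 = 67.4; e = 67.4 − 67.4 = 0
T=70: ŷ = 2.4 + 70 = 72.4; e = 71.4 − 72.4 = -1
T=75: ŷ = 2.4 + 75 = 77.4; e = 79.4 − 77.4 = 2
T=80: ŷ = 2.4 + 80 = 82.4; e = 82.9 − 82.4 = 0.5
T=95: ŷ = 2.4 + 95 = 97.4; e = 97.9 − 97.4 = 0.5
T=100: ŷ = 2.4 + 100 = 102.4; e = 101.4 − 102.4 = -1

1.5, -1.5, -1, 0, -1, 2, 0.5, 0.5, -1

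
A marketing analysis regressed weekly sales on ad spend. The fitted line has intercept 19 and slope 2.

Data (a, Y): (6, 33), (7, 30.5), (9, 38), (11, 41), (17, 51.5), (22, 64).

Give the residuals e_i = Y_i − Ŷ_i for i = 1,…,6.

a=6: Ŷ = 19 + 2·6 = 31; e = 33 − 31 = 2
a=7: Ŷ = 19 + 2·7 = 33; e = 30.5 − 33 = -2.5
a=9: Ŷ = 19 + 2·9 = 37; e = 38 − 37 = 1
a=11: Ŷ = 19 + 2·11 = 41; e = 41 − 41 = 0
a=17: Ŷ = 19 + 2·17 = 53; e = 51.5 − 53 = -1.5
a=22: Ŷ = 19 + 2·22 = 63; e = 64 − 63 = 1

2, -2.5, 1, 0, -1.5, 1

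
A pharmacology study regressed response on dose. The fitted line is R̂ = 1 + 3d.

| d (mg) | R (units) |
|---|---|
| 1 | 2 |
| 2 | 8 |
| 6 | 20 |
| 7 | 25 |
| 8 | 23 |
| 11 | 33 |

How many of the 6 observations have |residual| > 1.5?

3

d=1: R̂ = 1 + 3·1 = 4; e = 2 − 4 = -2
d=2: R̂ = 1 + 3·2 = 7; e = 8 − 7 = 1
d=6: R̂ = 1 + 3·6 = 19; e = 20 − 19 = 1
d=7: R̂ = 1 + 3·7 = 22; e = 25 − 22 = 3
d=8: R̂ = 1 + 3·8 = 25; e = 23 − 25 = -2
d=11: R̂ = 1 + 3·11 = 34; e = 33 − 34 = -1
|e| > 1.5: d=1 (|e|=2), d=7 (|e|=3), d=8 (|e|=2) → 3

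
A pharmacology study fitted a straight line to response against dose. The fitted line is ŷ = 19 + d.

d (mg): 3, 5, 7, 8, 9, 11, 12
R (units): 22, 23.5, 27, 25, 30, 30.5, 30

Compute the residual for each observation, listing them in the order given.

d=3: ŷ = 19 + 3 = 22; e = 22 − 22 = 0
d=5: ŷ = 19 + 5 = 24; e = 23.5 − 24 = -0.5
d=7: ŷ = 19 + 7 = 26; e = 27 − 26 = 1
d=8: ŷ = 19 + 8 = 27; e = 25 − 27 = -2
d=9: ŷ = 19 + 9 = 28; e = 30 − 28 = 2
d=11: ŷ = 19 + 11 = 30; e = 30.5 − 30 = 0.5
d=12: ŷ = 19 + 12 = 31; e = 30 − 31 = -1

0, -0.5, 1, -2, 2, 0.5, -1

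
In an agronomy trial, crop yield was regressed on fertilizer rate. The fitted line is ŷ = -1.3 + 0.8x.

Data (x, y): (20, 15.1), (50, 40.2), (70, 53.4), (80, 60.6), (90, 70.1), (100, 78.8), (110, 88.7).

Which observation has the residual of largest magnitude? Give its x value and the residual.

x=20: ŷ = -1.3 + 0.8·20 = 14.7; r = 15.1 − 14.7 = 0.4
x=50: ŷ = -1.3 + 0.8·50 = 38.7; r = 40.2 − 38.7 = 1.5
x=70: ŷ = -1.3 + 0.8·70 = 54.7; r = 53.4 − 54.7 = -1.3
x=80: ŷ = -1.3 + 0.8·80 = 62.7; r = 60.6 − 62.7 = -2.1
x=90: ŷ = -1.3 + 0.8·90 = 70.7; r = 70.1 − 70.7 = -0.6
x=100: ŷ = -1.3 + 0.8·100 = 78.7; r = 78.8 − 78.7 = 0.1
x=110: ŷ = -1.3 + 0.8·110 = 86.7; r = 88.7 − 86.7 = 2
Largest |r| is 2.1 at x = 80, residual -2.1.

x = 80, r = -2.1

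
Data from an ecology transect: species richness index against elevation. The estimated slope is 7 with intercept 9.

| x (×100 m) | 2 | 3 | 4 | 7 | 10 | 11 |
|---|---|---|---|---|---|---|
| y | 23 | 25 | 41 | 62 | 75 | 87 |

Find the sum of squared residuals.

SSE = 74

x=2: ŷ = 9 + 7·2 = 23; e = 23 − 23 = 0
x=3: ŷ = 9 + 7·3 = 30; e = 25 − 30 = -5
x=4: ŷ = 9 + 7·4 = 37; e = 41 − 37 = 4
x=7: ŷ = 9 + 7·7 = 58; e = 62 − 58 = 4
x=10: ŷ = 9 + 7·10 = 79; e = 75 − 79 = -4
x=11: ŷ = 9 + 7·11 = 86; e = 87 − 86 = 1
SSE = 0 + 25 + 16 + 16 + 16 + 1 = 74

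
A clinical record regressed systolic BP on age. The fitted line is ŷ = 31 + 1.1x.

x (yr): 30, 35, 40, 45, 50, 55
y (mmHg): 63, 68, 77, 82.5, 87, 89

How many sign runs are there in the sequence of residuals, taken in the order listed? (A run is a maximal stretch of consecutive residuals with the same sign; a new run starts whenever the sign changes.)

3 runs

x=30: ŷ = 31 + 1.1·30 = 64; e = 63 − 64 = -1
x=35: ŷ = 31 + 1.1·35 = 69.5; e = 68 − 69.5 = -1.5
x=40: ŷ = 31 + 1.1·40 = 75; e = 77 − 75 = 2
x=45: ŷ = 31 + 1.1·45 = 80.5; e = 82.5 − 80.5 = 2
x=50: ŷ = 31 + 1.1·50 = 86; e = 87 − 86 = 1
x=55: ŷ = 31 + 1.1·55 = 91.5; e = 89 − 91.5 = -2.5
Signs: − − + + + −
Runs: −×2, +×3, −×1 → 3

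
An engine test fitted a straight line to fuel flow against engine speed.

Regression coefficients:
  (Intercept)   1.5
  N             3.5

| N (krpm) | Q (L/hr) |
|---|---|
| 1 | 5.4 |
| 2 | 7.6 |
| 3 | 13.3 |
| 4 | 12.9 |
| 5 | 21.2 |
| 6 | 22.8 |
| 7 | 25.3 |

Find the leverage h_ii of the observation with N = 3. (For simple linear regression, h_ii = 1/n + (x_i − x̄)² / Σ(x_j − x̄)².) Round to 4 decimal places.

h = 0.1786

N̄ = (1 + 2 + 3 + 4 + 5 + 6 + 7)/7 = 4
Σ(N − N̄)² = 9 + 4 + 1 + 0 + 1 + 4 + 9 = 28
h = 1/7 + (-1)²/28 = 0.142857 + 0.0357143 = 0.1786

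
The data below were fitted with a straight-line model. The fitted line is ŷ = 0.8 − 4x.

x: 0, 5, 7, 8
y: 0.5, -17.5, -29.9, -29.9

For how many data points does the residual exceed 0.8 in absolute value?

x=0: ŷ = 0.8 − 4·0 = 0.8; e = 0.5 − 0.8 = -0.3
x=5: ŷ = 0.8 − 4·5 = -19.2; e = -17.5 − (-19.2) = 1.7
x=7: ŷ = 0.8 − 4·7 = -27.2; e = -29.9 − (-27.2) = -2.7
x=8: ŷ = 0.8 − 4·8 = -31.2; e = -29.9 − (-31.2) = 1.3
|e| > 0.8: x=5 (|e|=1.7), x=7 (|e|=2.7), x=8 (|e|=1.3) → 3

3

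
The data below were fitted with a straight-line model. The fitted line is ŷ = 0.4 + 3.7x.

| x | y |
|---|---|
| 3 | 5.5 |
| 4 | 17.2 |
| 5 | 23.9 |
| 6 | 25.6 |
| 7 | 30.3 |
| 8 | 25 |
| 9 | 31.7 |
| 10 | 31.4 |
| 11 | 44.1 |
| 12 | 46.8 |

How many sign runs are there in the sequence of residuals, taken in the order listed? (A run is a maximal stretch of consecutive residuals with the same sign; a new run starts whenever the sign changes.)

4 runs

x=3: ŷ = 0.4 + 3.7·3 = 11.5; r = 5.5 − 11.5 = -6
x=4: ŷ = 0.4 + 3.7·4 = 15.2; r = 17.2 − 15.2 = 2
x=5: ŷ = 0.4 + 3.7·5 = 18.9; r = 23.9 − 18.9 = 5
x=6: ŷ = 0.4 + 3.7·6 = 22.6; r = 25.6 − 22.6 = 3
x=7: ŷ = 0.4 + 3.7·7 = 26.3; r = 30.3 − 26.3 = 4
x=8: ŷ = 0.4 + 3.7·8 = 30; r = 25 − 30 = -5
x=9: ŷ = 0.4 + 3.7·9 = 33.7; r = 31.7 − 33.7 = -2
x=10: ŷ = 0.4 + 3.7·10 = 37.4; r = 31.4 − 37.4 = -6
x=11: ŷ = 0.4 + 3.7·11 = 41.1; r = 44.1 − 41.1 = 3
x=12: ŷ = 0.4 + 3.7·12 = 44.8; r = 46.8 − 44.8 = 2
Signs: − + + + + − − − + +
Runs: −×1, +×4, −×3, +×2 → 4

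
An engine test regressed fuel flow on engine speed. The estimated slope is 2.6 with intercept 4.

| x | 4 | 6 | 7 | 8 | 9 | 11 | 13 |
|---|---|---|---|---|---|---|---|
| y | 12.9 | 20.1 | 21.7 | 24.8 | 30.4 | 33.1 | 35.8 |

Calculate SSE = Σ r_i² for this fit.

SSE = 16

x=4: ŷ = 4 + 2.6·4 = 14.4; r = 12.9 − 14.4 = -1.5
x=6: ŷ = 4 + 2.6·6 = 19.6; r = 20.1 − 19.6 = 0.5
x=7: ŷ = 4 + 2.6·7 = 22.2; r = 21.7 − 22.2 = -0.5
x=8: ŷ = 4 + 2.6·8 = 24.8; r = 24.8 − 24.8 = 0
x=9: ŷ = 4 + 2.6·9 = 27.4; r = 30.4 − 27.4 = 3
x=11: ŷ = 4 + 2.6·11 = 32.6; r = 33.1 − 32.6 = 0.5
x=13: ŷ = 4 + 2.6·13 = 37.8; r = 35.8 − 37.8 = -2
SSE = 2.25 + 0.25 + 0.25 + 0 + 9 + 0.25 + 4 = 16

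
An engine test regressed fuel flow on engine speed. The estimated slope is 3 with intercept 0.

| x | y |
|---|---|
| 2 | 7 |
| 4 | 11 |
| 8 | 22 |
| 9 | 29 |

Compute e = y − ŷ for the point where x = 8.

ŷ = 3·8 = 24
e = 22 − 24 = -2

e = -2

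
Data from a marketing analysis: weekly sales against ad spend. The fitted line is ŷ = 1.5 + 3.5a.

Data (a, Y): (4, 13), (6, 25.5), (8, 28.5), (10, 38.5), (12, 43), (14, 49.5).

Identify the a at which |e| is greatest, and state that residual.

a = 6, e = 3

a=4: ŷ = 1.5 + 3.5·4 = 15.5; e = 13 − 15.5 = -2.5
a=6: ŷ = 1.5 + 3.5·6 = 22.5; e = 25.5 − 22.5 = 3
a=8: ŷ = 1.5 + 3.5·8 = 29.5; e = 28.5 − 29.5 = -1
a=10: ŷ = 1.5 + 3.5·10 = 36.5; e = 38.5 − 36.5 = 2
a=12: ŷ = 1.5 + 3.5·12 = 43.5; e = 43 − 43.5 = -0.5
a=14: ŷ = 1.5 + 3.5·14 = 50.5; e = 49.5 − 50.5 = -1
Largest |e| is 3 at a = 6, residual 3.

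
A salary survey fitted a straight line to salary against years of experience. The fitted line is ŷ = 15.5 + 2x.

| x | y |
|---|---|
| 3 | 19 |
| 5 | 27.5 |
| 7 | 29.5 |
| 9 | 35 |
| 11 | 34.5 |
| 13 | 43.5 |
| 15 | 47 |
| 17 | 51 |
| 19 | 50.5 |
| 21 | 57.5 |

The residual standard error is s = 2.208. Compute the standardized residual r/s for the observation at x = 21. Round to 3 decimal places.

0.000

ŷ = 15.5 + 2·21 = 57.5
r = 57.5 − 57.5 = 0
r/s = 0 / 2.208 = 0.000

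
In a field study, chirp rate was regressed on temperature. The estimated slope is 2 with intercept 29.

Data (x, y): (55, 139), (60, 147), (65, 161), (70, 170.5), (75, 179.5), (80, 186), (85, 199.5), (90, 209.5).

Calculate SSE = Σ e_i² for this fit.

x=55: ŷ = 29 + 2·55 = 139; e = 139 − 139 = 0
x=60: ŷ = 29 + 2·60 = 149; e = 147 − 149 = -2
x=65: ŷ = 29 + 2·65 = 159; e = 161 − 159 = 2
x=70: ŷ = 29 + 2·70 = 169; e = 170.5 − 169 = 1.5
x=75: ŷ = 29 + 2·75 = 179; e = 179.5 − 179 = 0.5
x=80: ŷ = 29 + 2·80 = 189; e = 186 − 189 = -3
x=85: ŷ = 29 + 2·85 = 199; e = 199.5 − 199 = 0.5
x=90: ŷ = 29 + 2·90 = 209; e = 209.5 − 209 = 0.5
SSE = 0 + 4 + 4 + 2.25 + 0.25 + 9 + 0.25 + 0.25 = 20

SSE = 20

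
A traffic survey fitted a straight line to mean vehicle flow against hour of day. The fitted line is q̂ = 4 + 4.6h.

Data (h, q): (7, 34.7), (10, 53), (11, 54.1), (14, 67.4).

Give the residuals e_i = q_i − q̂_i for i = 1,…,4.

-1.5, 3, -0.5, -1

h=7: q̂ = 4 + 4.6·7 = 36.2; e = 34.7 − 36.2 = -1.5
h=10: q̂ = 4 + 4.6·10 = 50; e = 53 − 50 = 3
h=11: q̂ = 4 + 4.6·11 = 54.6; e = 54.1 − 54.6 = -0.5
h=14: q̂ = 4 + 4.6·14 = 68.4; e = 67.4 − 68.4 = -1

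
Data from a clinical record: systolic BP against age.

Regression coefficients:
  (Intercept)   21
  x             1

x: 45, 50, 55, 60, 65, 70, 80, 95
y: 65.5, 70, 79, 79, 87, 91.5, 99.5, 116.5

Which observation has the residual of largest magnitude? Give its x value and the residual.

x = 55, r = 3

x=45: ŷ = 21 + 45 = 66; r = 65.5 − 66 = -0.5
x=50: ŷ = 21 + 50 = 71; r = 70 − 71 = -1
x=55: ŷ = 21 + 55 = 76; r = 79 − 76 = 3
x=60: ŷ = 21 + 60 = 81; r = 79 − 81 = -2
x=65: ŷ = 21 + 65 = 86; r = 87 − 86 = 1
x=70: ŷ = 21 + 70 = 91; r = 91.5 − 91 = 0.5
x=80: ŷ = 21 + 80 = 101; r = 99.5 − 101 = -1.5
x=95: ŷ = 21 + 95 = 116; r = 116.5 − 116 = 0.5
Largest |r| is 3 at x = 55, residual 3.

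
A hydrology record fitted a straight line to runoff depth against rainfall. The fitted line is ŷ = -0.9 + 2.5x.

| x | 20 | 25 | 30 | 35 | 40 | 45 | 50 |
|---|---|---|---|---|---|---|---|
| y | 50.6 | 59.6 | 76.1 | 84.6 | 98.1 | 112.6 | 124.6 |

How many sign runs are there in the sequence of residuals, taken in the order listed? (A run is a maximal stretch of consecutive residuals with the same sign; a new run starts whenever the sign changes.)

x=20: ŷ = -0.9 + 2.5·20 = 49.1; e = 50.6 − 49.1 = 1.5
x=25: ŷ = -0.9 + 2.5·25 = 61.6; e = 59.6 − 61.6 = -2
x=30: ŷ = -0.9 + 2.5·30 = 74.1; e = 76.1 − 74.1 = 2
x=35: ŷ = -0.9 + 2.5·35 = 86.6; e = 84.6 − 86.6 = -2
x=40: ŷ = -0.9 + 2.5·40 = 99.1; e = 98.1 − 99.1 = -1
x=45: ŷ = -0.9 + 2.5·45 = 111.6; e = 112.6 − 111.6 = 1
x=50: ŷ = -0.9 + 2.5·50 = 124.1; e = 124.6 − 124.1 = 0.5
Signs: + − + − − + +
Runs: +×1, −×1, +×1, −×2, +×2 → 5

5 runs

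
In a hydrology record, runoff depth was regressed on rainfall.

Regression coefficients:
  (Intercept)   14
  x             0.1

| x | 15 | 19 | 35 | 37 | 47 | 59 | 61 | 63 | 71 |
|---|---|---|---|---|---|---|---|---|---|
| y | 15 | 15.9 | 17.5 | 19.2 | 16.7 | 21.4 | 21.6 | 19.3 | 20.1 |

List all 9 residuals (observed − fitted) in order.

x=15: ŷ = 14 + 0.1·15 = 15.5; e = 15 − 15.5 = -0.5
x=19: ŷ = 14 + 0.1·19 = 15.9; e = 15.9 − 15.9 = 0
x=35: ŷ = 14 + 0.1·35 = 17.5; e = 17.5 − 17.5 = 0
x=37: ŷ = 14 + 0.1·37 = 17.7; e = 19.2 − 17.7 = 1.5
x=47: ŷ = 14 + 0.1·47 = 18.7; e = 16.7 − 18.7 = -2
x=59: ŷ = 14 + 0.1·59 = 19.9; e = 21.4 − 19.9 = 1.5
x=61: ŷ = 14 + 0.1·61 = 20.1; e = 21.6 − 20.1 = 1.5
x=63: ŷ = 14 + 0.1·63 = 20.3; e = 19.3 − 20.3 = -1
x=71: ŷ = 14 + 0.1·71 = 21.1; e = 20.1 − 21.1 = -1

-0.5, 0, 0, 1.5, -2, 1.5, 1.5, -1, -1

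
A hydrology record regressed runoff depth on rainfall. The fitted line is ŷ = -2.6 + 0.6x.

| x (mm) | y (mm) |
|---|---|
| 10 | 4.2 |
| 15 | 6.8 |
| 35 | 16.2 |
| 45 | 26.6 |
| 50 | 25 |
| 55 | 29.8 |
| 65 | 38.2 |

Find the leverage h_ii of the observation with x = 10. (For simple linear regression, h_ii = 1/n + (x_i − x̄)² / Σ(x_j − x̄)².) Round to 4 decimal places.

h = 0.4830

x̄ = (10 + 15 + 35 + 45 + 50 + 55 + 65)/7 = 39.2857
Σ(x − x̄)² = 857.653 + 589.796 + 18.3673 + 32.6531 + 114.796 + 246.939 + 661.224 = 2521.43
h = 1/7 + (-29.2857)²/2521.43 = 0.142857 + 0.340146 = 0.4830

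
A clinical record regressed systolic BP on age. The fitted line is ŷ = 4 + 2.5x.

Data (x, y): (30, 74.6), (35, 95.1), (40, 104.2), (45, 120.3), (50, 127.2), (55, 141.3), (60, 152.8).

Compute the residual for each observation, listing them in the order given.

-4.4, 3.6, 0.2, 3.8, -1.8, -0.2, -1.2

x=30: ŷ = 4 + 2.5·30 = 79; e = 74.6 − 79 = -4.4
x=35: ŷ = 4 + 2.5·35 = 91.5; e = 95.1 − 91.5 = 3.6
x=40: ŷ = 4 + 2.5·40 = 104; e = 104.2 − 104 = 0.2
x=45: ŷ = 4 + 2.5·45 = 116.5; e = 120.3 − 116.5 = 3.8
x=50: ŷ = 4 + 2.5·50 = 129; e = 127.2 − 129 = -1.8
x=55: ŷ = 4 + 2.5·55 = 141.5; e = 141.3 − 141.5 = -0.2
x=60: ŷ = 4 + 2.5·60 = 154; e = 152.8 − 154 = -1.2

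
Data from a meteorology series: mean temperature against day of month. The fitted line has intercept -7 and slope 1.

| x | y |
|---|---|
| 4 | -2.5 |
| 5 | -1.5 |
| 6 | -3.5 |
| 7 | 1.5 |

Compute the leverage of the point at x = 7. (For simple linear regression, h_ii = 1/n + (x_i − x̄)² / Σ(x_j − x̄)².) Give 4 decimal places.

x̄ = (4 + 5 + 6 + 7)/4 = 5.5
Σ(x − x̄)² = 2.25 + 0.25 + 0.25 + 2.25 = 5
h = 1/4 + (1.5)²/5 = 0.25 + 0.45 = 0.7000

h = 0.7000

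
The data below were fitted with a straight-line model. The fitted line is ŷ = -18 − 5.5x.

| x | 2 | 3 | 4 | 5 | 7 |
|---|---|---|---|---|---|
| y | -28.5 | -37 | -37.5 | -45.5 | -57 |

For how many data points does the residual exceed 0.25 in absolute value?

x=2: ŷ = -18 − 5.5·2 = -29; e = -28.5 − (-29) = 0.5
x=3: ŷ = -18 − 5.5·3 = -34.5; e = -37 − (-34.5) = -2.5
x=4: ŷ = -18 − 5.5·4 = -40; e = -37.5 − (-40) = 2.5
x=5: ŷ = -18 − 5.5·5 = -45.5; e = -45.5 − (-45.5) = 0
x=7: ŷ = -18 − 5.5·7 = -56.5; e = -57 − (-56.5) = -0.5
|e| > 0.25: x=2 (|e|=0.5), x=3 (|e|=2.5), x=4 (|e|=2.5), x=7 (|e|=0.5) → 4

4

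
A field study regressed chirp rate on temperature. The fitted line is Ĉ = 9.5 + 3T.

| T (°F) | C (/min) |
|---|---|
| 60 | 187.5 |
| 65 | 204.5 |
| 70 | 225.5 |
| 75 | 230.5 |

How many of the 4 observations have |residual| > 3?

T=60: Ĉ = 9.5 + 3·60 = 189.5; r = 187.5 − 189.5 = -2
T=65: Ĉ = 9.5 + 3·65 = 204.5; r = 204.5 − 204.5 = 0
T=70: Ĉ = 9.5 + 3·70 = 219.5; r = 225.5 − 219.5 = 6
T=75: Ĉ = 9.5 + 3·75 = 234.5; r = 230.5 − 234.5 = -4
|r| > 3: T=70 (|r|=6), T=75 (|r|=4) → 2

2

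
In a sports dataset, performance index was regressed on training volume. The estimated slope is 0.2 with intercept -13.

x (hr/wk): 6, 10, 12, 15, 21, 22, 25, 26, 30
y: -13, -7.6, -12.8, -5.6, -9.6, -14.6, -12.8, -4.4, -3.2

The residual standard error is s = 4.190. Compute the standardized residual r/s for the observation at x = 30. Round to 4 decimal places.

0.9069

ŷ = -13 + 0.2·30 = -7
r = -3.2 − (-7) = 3.8
r/s = 3.8 / 4.190 = 0.9069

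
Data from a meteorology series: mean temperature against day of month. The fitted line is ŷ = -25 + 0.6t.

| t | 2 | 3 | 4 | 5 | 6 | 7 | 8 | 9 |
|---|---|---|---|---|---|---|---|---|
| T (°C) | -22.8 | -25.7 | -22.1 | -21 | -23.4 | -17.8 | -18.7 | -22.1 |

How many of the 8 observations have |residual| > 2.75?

t=2: ŷ = -25 + 0.6·2 = -23.8; r = -22.8 − (-23.8) = 1
t=3: ŷ = -25 + 0.6·3 = -23.2; r = -25.7 − (-23.2) = -2.5
t=4: ŷ = -25 + 0.6·4 = -22.6; r = -22.1 − (-22.6) = 0.5
t=5: ŷ = -25 + 0.6·5 = -22; r = -21 − (-22) = 1
t=6: ŷ = -25 + 0.6·6 = -21.4; r = -23.4 − (-21.4) = -2
t=7: ŷ = -25 + 0.6·7 = -20.8; r = -17.8 − (-20.8) = 3
t=8: ŷ = -25 + 0.6·8 = -20.2; r = -18.7 − (-20.2) = 1.5
t=9: ŷ = -25 + 0.6·9 = -19.6; r = -22.1 − (-19.6) = -2.5
|r| > 2.75: t=7 (|r|=3) → 1

1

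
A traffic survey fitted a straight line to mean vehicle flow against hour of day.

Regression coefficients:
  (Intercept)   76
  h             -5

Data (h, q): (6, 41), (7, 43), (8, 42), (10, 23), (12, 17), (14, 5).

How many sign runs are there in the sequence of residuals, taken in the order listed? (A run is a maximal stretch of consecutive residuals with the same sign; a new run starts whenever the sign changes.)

h=6: q̂ = 76 − 5·6 = 46; e = 41 − 46 = -5
h=7: q̂ = 76 − 5·7 = 41; e = 43 − 41 = 2
h=8: q̂ = 76 − 5·8 = 36; e = 42 − 36 = 6
h=10: q̂ = 76 − 5·10 = 26; e = 23 − 26 = -3
h=12: q̂ = 76 − 5·12 = 16; e = 17 − 16 = 1
h=14: q̂ = 76 − 5·14 = 6; e = 5 − 6 = -1
Signs: − + + − + −
Runs: −×1, +×2, −×1, +×1, −×1 → 5

5 runs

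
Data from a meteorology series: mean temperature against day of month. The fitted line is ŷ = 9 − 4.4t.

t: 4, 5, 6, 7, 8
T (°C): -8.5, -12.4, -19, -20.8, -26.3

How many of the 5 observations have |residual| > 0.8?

t=4: ŷ = 9 − 4.4·4 = -8.6; r = -8.5 − (-8.6) = 0.1
t=5: ŷ = 9 − 4.4·5 = -13; r = -12.4 − (-13) = 0.6
t=6: ŷ = 9 − 4.4·6 = -17.4; r = -19 − (-17.4) = -1.6
t=7: ŷ = 9 − 4.4·7 = -21.8; r = -20.8 − (-21.8) = 1
t=8: ŷ = 9 − 4.4·8 = -26.2; r = -26.3 − (-26.2) = -0.1
|r| > 0.8: t=6 (|r|=1.6), t=7 (|r|=1) → 2

2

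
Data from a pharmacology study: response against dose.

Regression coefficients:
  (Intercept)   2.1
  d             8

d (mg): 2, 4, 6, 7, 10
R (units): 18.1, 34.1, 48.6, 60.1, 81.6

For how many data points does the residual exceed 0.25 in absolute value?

3

d=2: R̂ = 2.1 + 8·2 = 18.1; e = 18.1 − 18.1 = 0
d=4: R̂ = 2.1 + 8·4 = 34.1; e = 34.1 − 34.1 = 0
d=6: R̂ = 2.1 + 8·6 = 50.1; e = 48.6 − 50.1 = -1.5
d=7: R̂ = 2.1 + 8·7 = 58.1; e = 60.1 − 58.1 = 2
d=10: R̂ = 2.1 + 8·10 = 82.1; e = 81.6 − 82.1 = -0.5
|e| > 0.25: d=6 (|e|=1.5), d=7 (|e|=2), d=10 (|e|=0.5) → 3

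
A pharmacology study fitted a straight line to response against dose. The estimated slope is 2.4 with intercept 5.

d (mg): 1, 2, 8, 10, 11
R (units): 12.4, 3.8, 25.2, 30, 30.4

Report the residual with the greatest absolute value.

d=1: R̂ = 5 + 2.4·1 = 7.4; e = 12.4 − 7.4 = 5
d=2: R̂ = 5 + 2.4·2 = 9.8; e = 3.8 − 9.8 = -6
d=8: R̂ = 5 + 2.4·8 = 24.2; e = 25.2 − 24.2 = 1
d=10: R̂ = 5 + 2.4·10 = 29; e = 30 − 29 = 1
d=11: R̂ = 5 + 2.4·11 = 31.4; e = 30.4 − 31.4 = -1
Largest |e| is 6 at d = 2, residual -6.

e = -6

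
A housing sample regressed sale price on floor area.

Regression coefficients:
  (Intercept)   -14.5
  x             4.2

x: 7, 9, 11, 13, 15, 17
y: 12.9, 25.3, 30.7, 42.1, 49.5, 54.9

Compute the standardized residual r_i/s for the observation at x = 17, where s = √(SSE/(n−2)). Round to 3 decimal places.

x=7: ŷ = -14.5 + 4.2·7 = 14.9; r = 12.9 − 14.9 = -2
x=9: ŷ = -14.5 + 4.2·9 = 23.3; r = 25.3 − 23.3 = 2
x=11: ŷ = -14.5 + 4.2·11 = 31.7; r = 30.7 − 31.7 = -1
x=13: ŷ = -14.5 + 4.2·13 = 40.1; r = 42.1 − 40.1 = 2
x=15: ŷ = -14.5 + 4.2·15 = 48.5; r = 49.5 − 48.5 = 1
x=17: ŷ = -14.5 + 4.2·17 = 56.9; r = 54.9 − 56.9 = -2
SSE = 4 + 4 + 1 + 4 + 1 + 4 = 18
s = √(18/4) = 2.12132
r/s = -2 / 2.12132 = -0.943

-0.943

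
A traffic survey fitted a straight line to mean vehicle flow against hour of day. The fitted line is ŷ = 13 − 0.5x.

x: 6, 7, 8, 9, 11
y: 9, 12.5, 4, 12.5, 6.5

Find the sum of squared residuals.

SSE = 52

x=6: ŷ = 13 − 0.5·6 = 10; e = 9 − 10 = -1
x=7: ŷ = 13 − 0.5·7 = 9.5; e = 12.5 − 9.5 = 3
x=8: ŷ = 13 − 0.5·8 = 9; e = 4 − 9 = -5
x=9: ŷ = 13 − 0.5·9 = 8.5; e = 12.5 − 8.5 = 4
x=11: ŷ = 13 − 0.5·11 = 7.5; e = 6.5 − 7.5 = -1
SSE = 1 + 9 + 25 + 16 + 1 = 52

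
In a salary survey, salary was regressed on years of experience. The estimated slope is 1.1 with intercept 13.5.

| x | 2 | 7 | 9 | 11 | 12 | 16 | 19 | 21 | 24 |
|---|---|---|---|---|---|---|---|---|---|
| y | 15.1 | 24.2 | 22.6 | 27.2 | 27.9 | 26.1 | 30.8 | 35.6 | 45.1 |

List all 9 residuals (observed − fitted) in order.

-0.6, 3, -0.8, 1.6, 1.2, -5, -3.6, -1, 5.2

x=2: ŷ = 13.5 + 1.1·2 = 15.7; r = 15.1 − 15.7 = -0.6
x=7: ŷ = 13.5 + 1.1·7 = 21.2; r = 24.2 − 21.2 = 3
x=9: ŷ = 13.5 + 1.1·9 = 23.4; r = 22.6 − 23.4 = -0.8
x=11: ŷ = 13.5 + 1.1·11 = 25.6; r = 27.2 − 25.6 = 1.6
x=12: ŷ = 13.5 + 1.1·12 = 26.7; r = 27.9 − 26.7 = 1.2
x=16: ŷ = 13.5 + 1.1·16 = 31.1; r = 26.1 − 31.1 = -5
x=19: ŷ = 13.5 + 1.1·19 = 34.4; r = 30.8 − 34.4 = -3.6
x=21: ŷ = 13.5 + 1.1·21 = 36.6; r = 35.6 − 36.6 = -1
x=24: ŷ = 13.5 + 1.1·24 = 39.9; r = 45.1 − 39.9 = 5.2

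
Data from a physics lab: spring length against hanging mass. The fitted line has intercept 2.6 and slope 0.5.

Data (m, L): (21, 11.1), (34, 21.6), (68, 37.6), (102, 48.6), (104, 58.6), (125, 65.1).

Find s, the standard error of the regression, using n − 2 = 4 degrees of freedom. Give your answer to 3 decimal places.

m=21: L̂ = 2.6 + 0.5·21 = 13.1; r = 11.1 − 13.1 = -2
m=34: L̂ = 2.6 + 0.5·34 = 19.6; r = 21.6 − 19.6 = 2
m=68: L̂ = 2.6 + 0.5·68 = 36.6; r = 37.6 − 36.6 = 1
m=102: L̂ = 2.6 + 0.5·102 = 53.6; r = 48.6 − 53.6 = -5
m=104: L̂ = 2.6 + 0.5·104 = 54.6; r = 58.6 − 54.6 = 4
m=125: L̂ = 2.6 + 0.5·125 = 65.1; r = 65.1 − 65.1 = 0
SSE = 4 + 4 + 1 + 25 + 16 + 0 = 50
s = √(50/4) = √12.5 ≈ 3.536

s = 3.536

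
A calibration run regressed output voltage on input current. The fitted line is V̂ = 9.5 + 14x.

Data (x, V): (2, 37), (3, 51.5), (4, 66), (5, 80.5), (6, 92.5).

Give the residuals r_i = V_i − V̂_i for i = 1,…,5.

-0.5, 0, 0.5, 1, -1

x=2: V̂ = 9.5 + 14·2 = 37.5; r = 37 − 37.5 = -0.5
x=3: V̂ = 9.5 + 14·3 = 51.5; r = 51.5 − 51.5 = 0
x=4: V̂ = 9.5 + 14·4 = 65.5; r = 66 − 65.5 = 0.5
x=5: V̂ = 9.5 + 14·5 = 79.5; r = 80.5 − 79.5 = 1
x=6: V̂ = 9.5 + 14·6 = 93.5; r = 92.5 − 93.5 = -1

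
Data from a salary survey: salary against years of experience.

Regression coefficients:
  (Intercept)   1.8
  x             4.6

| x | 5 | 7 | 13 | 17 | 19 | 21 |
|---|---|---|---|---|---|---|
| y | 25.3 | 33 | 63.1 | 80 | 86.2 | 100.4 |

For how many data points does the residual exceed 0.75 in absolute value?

4

x=5: ŷ = 1.8 + 4.6·5 = 24.8; e = 25.3 − 24.8 = 0.5
x=7: ŷ = 1.8 + 4.6·7 = 34; e = 33 − 34 = -1
x=13: ŷ = 1.8 + 4.6·13 = 61.6; e = 63.1 − 61.6 = 1.5
x=17: ŷ = 1.8 + 4.6·17 = 80; e = 80 − 80 = 0
x=19: ŷ = 1.8 + 4.6·19 = 89.2; e = 86.2 − 89.2 = -3
x=21: ŷ = 1.8 + 4.6·21 = 98.4; e = 100.4 − 98.4 = 2
|e| > 0.75: x=7 (|e|=1), x=13 (|e|=1.5), x=19 (|e|=3), x=21 (|e|=2) → 4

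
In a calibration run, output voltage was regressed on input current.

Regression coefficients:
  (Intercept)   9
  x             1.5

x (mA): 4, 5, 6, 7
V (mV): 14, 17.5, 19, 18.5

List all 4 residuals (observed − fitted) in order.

-1, 1, 1, -1

x=4: ŷ = 9 + 1.5·4 = 15; r = 14 − 15 = -1
x=5: ŷ = 9 + 1.5·5 = 16.5; r = 17.5 − 16.5 = 1
x=6: ŷ = 9 + 1.5·6 = 18; r = 19 − 18 = 1
x=7: ŷ = 9 + 1.5·7 = 19.5; r = 18.5 − 19.5 = -1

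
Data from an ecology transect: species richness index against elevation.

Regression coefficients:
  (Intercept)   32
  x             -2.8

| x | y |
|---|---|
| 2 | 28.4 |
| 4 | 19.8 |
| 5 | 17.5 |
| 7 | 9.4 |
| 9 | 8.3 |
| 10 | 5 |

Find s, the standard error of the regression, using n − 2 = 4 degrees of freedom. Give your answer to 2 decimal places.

s = 2.09

x=2: ŷ = 32 − 2.8·2 = 26.4; e = 28.4 − 26.4 = 2
x=4: ŷ = 32 − 2.8·4 = 20.8; e = 19.8 − 20.8 = -1
x=5: ŷ = 32 − 2.8·5 = 18; e = 17.5 − 18 = -0.5
x=7: ŷ = 32 − 2.8·7 = 12.4; e = 9.4 − 12.4 = -3
x=9: ŷ = 32 − 2.8·9 = 6.8; e = 8.3 − 6.8 = 1.5
x=10: ŷ = 32 − 2.8·10 = 4; e = 5 − 4 = 1
SSE = 4 + 1 + 0.25 + 9 + 2.25 + 1 = 17.5
s = √(17.5/4) = √4.375 ≈ 2.09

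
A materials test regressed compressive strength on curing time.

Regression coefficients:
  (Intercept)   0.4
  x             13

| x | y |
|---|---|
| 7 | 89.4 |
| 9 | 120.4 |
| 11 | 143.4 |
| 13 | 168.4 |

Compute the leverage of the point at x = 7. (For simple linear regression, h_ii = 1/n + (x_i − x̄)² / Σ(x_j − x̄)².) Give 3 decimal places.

h = 0.700

x̄ = (7 + 9 + 11 + 13)/4 = 10
Σ(x − x̄)² = 9 + 1 + 1 + 9 = 20
h = 1/4 + (-3)²/20 = 0.25 + 0.45 = 0.700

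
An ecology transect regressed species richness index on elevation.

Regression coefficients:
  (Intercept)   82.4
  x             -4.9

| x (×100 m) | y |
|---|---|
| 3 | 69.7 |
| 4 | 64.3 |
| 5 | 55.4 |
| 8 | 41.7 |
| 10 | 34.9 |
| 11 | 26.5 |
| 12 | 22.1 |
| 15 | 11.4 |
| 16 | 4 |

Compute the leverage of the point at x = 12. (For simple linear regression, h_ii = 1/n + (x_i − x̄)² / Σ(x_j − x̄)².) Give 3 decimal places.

x̄ = (3 + 4 + 5 + 8 + 10 + 11 + 12 + 15 + 16)/9 = 9.33333
Σ(x − x̄)² = 40.1111 + 28.4444 + 18.7778 + 1.77778 + 0.444444 + 2.77778 + 7.11111 + 32.1111 + 44.4444 = 176
h = 1/9 + (2.66667)²/176 = 0.111111 + 0.040404 = 0.152

h = 0.152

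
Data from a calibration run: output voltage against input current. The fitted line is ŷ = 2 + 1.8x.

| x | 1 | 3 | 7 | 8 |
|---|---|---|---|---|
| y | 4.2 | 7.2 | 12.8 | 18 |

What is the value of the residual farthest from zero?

r = -1.8

x=1: ŷ = 2 + 1.8·1 = 3.8; r = 4.2 − 3.8 = 0.4
x=3: ŷ = 2 + 1.8·3 = 7.4; r = 7.2 − 7.4 = -0.2
x=7: ŷ = 2 + 1.8·7 = 14.6; r = 12.8 − 14.6 = -1.8
x=8: ŷ = 2 + 1.8·8 = 16.4; r = 18 − 16.4 = 1.6
Largest |r| is 1.8 at x = 7, residual -1.8.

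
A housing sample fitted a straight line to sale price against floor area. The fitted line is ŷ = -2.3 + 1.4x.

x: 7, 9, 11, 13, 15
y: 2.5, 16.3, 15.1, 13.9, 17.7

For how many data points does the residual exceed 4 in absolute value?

x=7: ŷ = -2.3 + 1.4·7 = 7.5; e = 2.5 − 7.5 = -5
x=9: ŷ = -2.3 + 1.4·9 = 10.3; e = 16.3 − 10.3 = 6
x=11: ŷ = -2.3 + 1.4·11 = 13.1; e = 15.1 − 13.1 = 2
x=13: ŷ = -2.3 + 1.4·13 = 15.9; e = 13.9 − 15.9 = -2
x=15: ŷ = -2.3 + 1.4·15 = 18.7; e = 17.7 − 18.7 = -1
|e| > 4: x=7 (|e|=5), x=9 (|e|=6) → 2

2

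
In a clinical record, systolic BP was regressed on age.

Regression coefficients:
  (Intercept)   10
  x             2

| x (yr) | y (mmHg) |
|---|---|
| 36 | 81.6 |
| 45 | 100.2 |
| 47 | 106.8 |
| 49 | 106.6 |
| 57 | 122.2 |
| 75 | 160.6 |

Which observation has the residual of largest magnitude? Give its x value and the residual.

x = 47, e = 2.8

x=36: ŷ = 10 + 2·36 = 82; e = 81.6 − 82 = -0.4
x=45: ŷ = 10 + 2·45 = 100; e = 100.2 − 100 = 0.2
x=47: ŷ = 10 + 2·47 = 104; e = 106.8 − 104 = 2.8
x=49: ŷ = 10 + 2·49 = 108; e = 106.6 − 108 = -1.4
x=57: ŷ = 10 + 2·57 = 124; e = 122.2 − 124 = -1.8
x=75: ŷ = 10 + 2·75 = 160; e = 160.6 − 160 = 0.6
Largest |e| is 2.8 at x = 47, residual 2.8.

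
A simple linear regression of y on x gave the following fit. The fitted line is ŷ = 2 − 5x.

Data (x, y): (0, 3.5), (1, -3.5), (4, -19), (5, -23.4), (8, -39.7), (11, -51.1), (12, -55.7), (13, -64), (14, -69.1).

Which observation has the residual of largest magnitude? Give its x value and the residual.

x=0: ŷ = 2 − 5·0 = 2; r = 3.5 − 2 = 1.5
x=1: ŷ = 2 − 5·1 = -3; r = -3.5 − (-3) = -0.5
x=4: ŷ = 2 − 5·4 = -18; r = -19 − (-18) = -1
x=5: ŷ = 2 − 5·5 = -23; r = -23.4 − (-23) = -0.4
x=8: ŷ = 2 − 5·8 = -38; r = -39.7 − (-38) = -1.7
x=11: ŷ = 2 − 5·11 = -53; r = -51.1 − (-53) = 1.9
x=12: ŷ = 2 − 5·12 = -58; r = -55.7 − (-58) = 2.3
x=13: ŷ = 2 − 5·13 = -63; r = -64 − (-63) = -1
x=14: ŷ = 2 − 5·14 = -68; r = -69.1 − (-68) = -1.1
Largest |r| is 2.3 at x = 12, residual 2.3.

x = 12, r = 2.3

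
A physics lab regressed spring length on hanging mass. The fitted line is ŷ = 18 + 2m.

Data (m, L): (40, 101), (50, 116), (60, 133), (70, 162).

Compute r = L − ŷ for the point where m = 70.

ŷ = 18 + 2·70 = 158
r = 162 − 158 = 4

r = 4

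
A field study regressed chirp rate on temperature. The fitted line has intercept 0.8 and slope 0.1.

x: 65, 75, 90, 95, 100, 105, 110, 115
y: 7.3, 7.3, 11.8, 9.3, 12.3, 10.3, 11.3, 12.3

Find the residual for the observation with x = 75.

ŷ = 0.8 + 0.1·75 = 8.3
e = 7.3 − 8.3 = -1

e = -1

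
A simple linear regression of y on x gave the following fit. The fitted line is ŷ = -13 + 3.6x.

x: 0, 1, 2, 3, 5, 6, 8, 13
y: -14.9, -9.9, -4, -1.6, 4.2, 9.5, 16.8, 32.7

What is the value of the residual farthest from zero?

x=0: ŷ = -13 + 3.6·0 = -13; e = -14.9 − (-13) = -1.9
x=1: ŷ = -13 + 3.6·1 = -9.4; e = -9.9 − (-9.4) = -0.5
x=2: ŷ = -13 + 3.6·2 = -5.8; e = -4 − (-5.8) = 1.8
x=3: ŷ = -13 + 3.6·3 = -2.2; e = -1.6 − (-2.2) = 0.6
x=5: ŷ = -13 + 3.6·5 = 5; e = 4.2 − 5 = -0.8
x=6: ŷ = -13 + 3.6·6 = 8.6; e = 9.5 − 8.6 = 0.9
x=8: ŷ = -13 + 3.6·8 = 15.8; e = 16.8 − 15.8 = 1
x=13: ŷ = -13 + 3.6·13 = 33.8; e = 32.7 − 33.8 = -1.1
Largest |e| is 1.9 at x = 0, residual -1.9.

e = -1.9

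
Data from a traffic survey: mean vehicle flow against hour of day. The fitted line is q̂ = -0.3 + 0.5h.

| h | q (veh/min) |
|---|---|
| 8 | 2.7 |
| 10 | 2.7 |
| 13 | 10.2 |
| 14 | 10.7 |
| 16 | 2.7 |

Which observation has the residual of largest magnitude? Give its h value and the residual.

h = 16, r = -5

h=8: q̂ = -0.3 + 0.5·8 = 3.7; r = 2.7 − 3.7 = -1
h=10: q̂ = -0.3 + 0.5·10 = 4.7; r = 2.7 − 4.7 = -2
h=13: q̂ = -0.3 + 0.5·13 = 6.2; r = 10.2 − 6.2 = 4
h=14: q̂ = -0.3 + 0.5·14 = 6.7; r = 10.7 − 6.7 = 4
h=16: q̂ = -0.3 + 0.5·16 = 7.7; r = 2.7 − 7.7 = -5
Largest |r| is 5 at h = 16, residual -5.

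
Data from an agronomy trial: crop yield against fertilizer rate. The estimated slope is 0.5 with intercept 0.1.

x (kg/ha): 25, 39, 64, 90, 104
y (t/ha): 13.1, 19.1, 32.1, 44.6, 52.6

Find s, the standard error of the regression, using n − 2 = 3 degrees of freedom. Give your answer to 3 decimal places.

x=25: ŷ = 0.1 + 0.5·25 = 12.6; r = 13.1 − 12.6 = 0.5
x=39: ŷ = 0.1 + 0.5·39 = 19.6; r = 19.1 − 19.6 = -0.5
x=64: ŷ = 0.1 + 0.5·64 = 32.1; r = 32.1 − 32.1 = 0
x=90: ŷ = 0.1 + 0.5·90 = 45.1; r = 44.6 − 45.1 = -0.5
x=104: ŷ = 0.1 + 0.5·104 = 52.1; r = 52.6 − 52.1 = 0.5
SSE = 0.25 + 0.25 + 0 + 0.25 + 0.25 = 1
s = √(1/3) = √0.333333 ≈ 0.577

s = 0.577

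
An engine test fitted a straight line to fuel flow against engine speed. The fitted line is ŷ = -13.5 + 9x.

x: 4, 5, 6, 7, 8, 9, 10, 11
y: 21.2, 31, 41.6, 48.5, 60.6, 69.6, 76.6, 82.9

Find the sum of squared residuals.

SSE = 19.74

x=4: ŷ = -13.5 + 9·4 = 22.5; r = 21.2 − 22.5 = -1.3
x=5: ŷ = -13.5 + 9·5 = 31.5; r = 31 − 31.5 = -0.5
x=6: ŷ = -13.5 + 9·6 = 40.5; r = 41.6 − 40.5 = 1.1
x=7: ŷ = -13.5 + 9·7 = 49.5; r = 48.5 − 49.5 = -1
x=8: ŷ = -13.5 + 9·8 = 58.5; r = 60.6 − 58.5 = 2.1
x=9: ŷ = -13.5 + 9·9 = 67.5; r = 69.6 − 67.5 = 2.1
x=10: ŷ = -13.5 + 9·10 = 76.5; r = 76.6 − 76.5 = 0.1
x=11: ŷ = -13.5 + 9·11 = 85.5; r = 82.9 − 85.5 = -2.6
SSE = 1.69 + 0.25 + 1.21 + 1 + 4.41 + 4.41 + 0.01 + 6.76 = 19.74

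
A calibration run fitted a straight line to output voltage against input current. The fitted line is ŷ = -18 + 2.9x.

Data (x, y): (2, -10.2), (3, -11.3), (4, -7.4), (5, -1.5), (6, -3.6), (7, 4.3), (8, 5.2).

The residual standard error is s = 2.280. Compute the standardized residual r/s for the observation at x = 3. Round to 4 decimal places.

-0.8772

ŷ = -18 + 2.9·3 = -9.3
r = -11.3 − (-9.3) = -2
r/s = -2 / 2.280 = -0.8772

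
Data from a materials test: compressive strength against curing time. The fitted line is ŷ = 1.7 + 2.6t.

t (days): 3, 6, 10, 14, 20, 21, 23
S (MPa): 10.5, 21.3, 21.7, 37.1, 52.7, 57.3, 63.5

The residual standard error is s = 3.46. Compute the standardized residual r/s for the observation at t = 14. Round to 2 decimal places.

ŷ = 1.7 + 2.6·14 = 38.1
r = 37.1 − 38.1 = -1
r/s = -1 / 3.46 = -0.29

-0.29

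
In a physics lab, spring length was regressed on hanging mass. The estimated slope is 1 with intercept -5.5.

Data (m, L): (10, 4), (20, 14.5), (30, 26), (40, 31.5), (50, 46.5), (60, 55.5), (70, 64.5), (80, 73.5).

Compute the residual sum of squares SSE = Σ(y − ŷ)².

m=10: ŷ = -5.5 + 10 = 4.5; e = 4 − 4.5 = -0.5
m=20: ŷ = -5.5 + 20 = 14.5; e = 14.5 − 14.5 = 0
m=30: ŷ = -5.5 + 30 = 24.5; e = 26 − 24.5 = 1.5
m=40: ŷ = -5.5 + 40 = 34.5; e = 31.5 − 34.5 = -3
m=50: ŷ = -5.5 + 50 = 44.5; e = 46.5 − 44.5 = 2
m=60: ŷ = -5.5 + 60 = 54.5; e = 55.5 − 54.5 = 1
m=70: ŷ = -5.5 + 70 = 64.5; e = 64.5 − 64.5 = 0
m=80: ŷ = -5.5 + 80 = 74.5; e = 73.5 − 74.5 = -1
SSE = 0.25 + 0 + 2.25 + 9 + 4 + 1 + 0 + 1 = 17.5

SSE = 17.5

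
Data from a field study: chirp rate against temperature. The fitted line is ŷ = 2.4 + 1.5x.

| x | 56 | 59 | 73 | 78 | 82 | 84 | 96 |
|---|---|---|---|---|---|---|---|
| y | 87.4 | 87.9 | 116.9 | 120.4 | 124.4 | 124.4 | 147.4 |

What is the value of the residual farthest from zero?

r = 5

x=56: ŷ = 2.4 + 1.5·56 = 86.4; r = 87.4 − 86.4 = 1
x=59: ŷ = 2.4 + 1.5·59 = 90.9; r = 87.9 − 90.9 = -3
x=73: ŷ = 2.4 + 1.5·73 = 111.9; r = 116.9 − 111.9 = 5
x=78: ŷ = 2.4 + 1.5·78 = 119.4; r = 120.4 − 119.4 = 1
x=82: ŷ = 2.4 + 1.5·82 = 125.4; r = 124.4 − 125.4 = -1
x=84: ŷ = 2.4 + 1.5·84 = 128.4; r = 124.4 − 128.4 = -4
x=96: ŷ = 2.4 + 1.5·96 = 146.4; r = 147.4 − 146.4 = 1
Largest |r| is 5 at x = 73, residual 5.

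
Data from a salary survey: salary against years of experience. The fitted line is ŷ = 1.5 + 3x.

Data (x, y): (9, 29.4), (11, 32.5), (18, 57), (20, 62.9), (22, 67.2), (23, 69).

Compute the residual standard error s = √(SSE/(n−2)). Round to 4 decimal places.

x=9: ŷ = 1.5 + 3·9 = 28.5; r = 29.4 − 28.5 = 0.9
x=11: ŷ = 1.5 + 3·11 = 34.5; r = 32.5 − 34.5 = -2
x=18: ŷ = 1.5 + 3·18 = 55.5; r = 57 − 55.5 = 1.5
x=20: ŷ = 1.5 + 3·20 = 61.5; r = 62.9 − 61.5 = 1.4
x=22: ŷ = 1.5 + 3·22 = 67.5; r = 67.2 − 67.5 = -0.3
x=23: ŷ = 1.5 + 3·23 = 70.5; r = 69 − 70.5 = -1.5
SSE = 0.81 + 4 + 2.25 + 1.96 + 0.09 + 2.25 = 11.36
s = √(11.36/4) = √2.84 ≈ 1.6852

s = 1.6852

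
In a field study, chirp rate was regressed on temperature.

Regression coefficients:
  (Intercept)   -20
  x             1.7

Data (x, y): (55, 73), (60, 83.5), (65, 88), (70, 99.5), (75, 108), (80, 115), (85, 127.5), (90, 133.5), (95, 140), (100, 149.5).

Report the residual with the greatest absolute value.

r = 3

x=55: ŷ = -20 + 1.7·55 = 73.5; r = 73 − 73.5 = -0.5
x=60: ŷ = -20 + 1.7·60 = 82; r = 83.5 − 82 = 1.5
x=65: ŷ = -20 + 1.7·65 = 90.5; r = 88 − 90.5 = -2.5
x=70: ŷ = -20 + 1.7·70 = 99; r = 99.5 − 99 = 0.5
x=75: ŷ = -20 + 1.7·75 = 107.5; r = 108 − 107.5 = 0.5
x=80: ŷ = -20 + 1.7·80 = 116; r = 115 − 116 = -1
x=85: ŷ = -20 + 1.7·85 = 124.5; r = 127.5 − 124.5 = 3
x=90: ŷ = -20 + 1.7·90 = 133; r = 133.5 − 133 = 0.5
x=95: ŷ = -20 + 1.7·95 = 141.5; r = 140 − 141.5 = -1.5
x=100: ŷ = -20 + 1.7·100 = 150; r = 149.5 − 150 = -0.5
Largest |r| is 3 at x = 85, residual 3.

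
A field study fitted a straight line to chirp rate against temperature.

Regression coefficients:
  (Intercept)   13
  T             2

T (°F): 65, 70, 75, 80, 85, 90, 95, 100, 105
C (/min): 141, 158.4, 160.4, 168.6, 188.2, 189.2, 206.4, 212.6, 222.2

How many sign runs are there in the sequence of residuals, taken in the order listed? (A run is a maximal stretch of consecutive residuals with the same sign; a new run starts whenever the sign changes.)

T=65: ŷ = 13 + 2·65 = 143; r = 141 − 143 = -2
T=70: ŷ = 13 + 2·70 = 153; r = 158.4 − 153 = 5.4
T=75: ŷ = 13 + 2·75 = 163; r = 160.4 − 163 = -2.6
T=80: ŷ = 13 + 2·80 = 173; r = 168.6 − 173 = -4.4
T=85: ŷ = 13 + 2·85 = 183; r = 188.2 − 183 = 5.2
T=90: ŷ = 13 + 2·90 = 193; r = 189.2 − 193 = -3.8
T=95: ŷ = 13 + 2·95 = 203; r = 206.4 − 203 = 3.4
T=100: ŷ = 13 + 2·100 = 213; r = 212.6 − 213 = -0.4
T=105: ŷ = 13 + 2·105 = 223; r = 222.2 − 223 = -0.8
Signs: − + − − + − + − −
Runs: −×1, +×1, −×2, +×1, −×1, +×1, −×2 → 7

7 runs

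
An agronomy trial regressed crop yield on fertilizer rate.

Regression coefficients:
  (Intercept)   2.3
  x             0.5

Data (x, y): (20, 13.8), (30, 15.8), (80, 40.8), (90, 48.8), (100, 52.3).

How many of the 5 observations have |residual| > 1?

x=20: ŷ = 2.3 + 0.5·20 = 12.3; e = 13.8 − 12.3 = 1.5
x=30: ŷ = 2.3 + 0.5·30 = 17.3; e = 15.8 − 17.3 = -1.5
x=80: ŷ = 2.3 + 0.5·80 = 42.3; e = 40.8 − 42.3 = -1.5
x=90: ŷ = 2.3 + 0.5·90 = 47.3; e = 48.8 − 47.3 = 1.5
x=100: ŷ = 2.3 + 0.5·100 = 52.3; e = 52.3 − 52.3 = 0
|e| > 1: x=20 (|e|=1.5), x=30 (|e|=1.5), x=80 (|e|=1.5), x=90 (|e|=1.5) → 4

4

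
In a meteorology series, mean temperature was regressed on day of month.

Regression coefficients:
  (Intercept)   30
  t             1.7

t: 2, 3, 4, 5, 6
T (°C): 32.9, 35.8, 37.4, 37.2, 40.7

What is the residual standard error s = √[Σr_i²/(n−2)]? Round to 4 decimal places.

t=2: T̂ = 30 + 1.7·2 = 33.4; r = 32.9 − 33.4 = -0.5
t=3: T̂ = 30 + 1.7·3 = 35.1; r = 35.8 − 35.1 = 0.7
t=4: T̂ = 30 + 1.7·4 = 36.8; r = 37.4 − 36.8 = 0.6
t=5: T̂ = 30 + 1.7·5 = 38.5; r = 37.2 − 38.5 = -1.3
t=6: T̂ = 30 + 1.7·6 = 40.2; r = 40.7 − 40.2 = 0.5
SSE = 0.25 + 0.49 + 0.36 + 1.69 + 0.25 = 3.04
s = √(3.04/3) = √1.01333 ≈ 1.0066

s = 1.0066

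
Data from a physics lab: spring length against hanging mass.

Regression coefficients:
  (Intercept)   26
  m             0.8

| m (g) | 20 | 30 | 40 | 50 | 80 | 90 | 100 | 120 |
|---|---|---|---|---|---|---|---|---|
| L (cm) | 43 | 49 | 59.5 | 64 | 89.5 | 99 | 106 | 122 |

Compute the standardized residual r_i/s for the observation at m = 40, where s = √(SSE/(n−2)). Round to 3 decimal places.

1.192

m=20: ŷ = 26 + 0.8·20 = 42; r = 43 − 42 = 1
m=30: ŷ = 26 + 0.8·30 = 50; r = 49 − 50 = -1
m=40: ŷ = 26 + 0.8·40 = 58; r = 59.5 − 58 = 1.5
m=50: ŷ = 26 + 0.8·50 = 66; r = 64 − 66 = -2
m=80: ŷ = 26 + 0.8·80 = 90; r = 89.5 − 90 = -0.5
m=90: ŷ = 26 + 0.8·90 = 98; r = 99 − 98 = 1
m=100: ŷ = 26 + 0.8·100 = 106; r = 106 − 106 = 0
m=120: ŷ = 26 + 0.8·120 = 122; r = 122 − 122 = 0
SSE = 1 + 1 + 2.25 + 4 + 0.25 + 1 + 0 + 0 = 9.5
s = √(9.5/6) = 1.25831
r/s = 1.5 / 1.25831 = 1.192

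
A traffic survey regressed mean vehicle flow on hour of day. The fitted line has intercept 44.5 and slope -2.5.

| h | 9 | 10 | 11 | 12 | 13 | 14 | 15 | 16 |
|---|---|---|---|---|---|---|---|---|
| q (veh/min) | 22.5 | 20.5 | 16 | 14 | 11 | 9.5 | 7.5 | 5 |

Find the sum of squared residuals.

SSE = 4

h=9: q̂ = 44.5 − 2.5·9 = 22; r = 22.5 − 22 = 0.5
h=10: q̂ = 44.5 − 2.5·10 = 19.5; r = 20.5 − 19.5 = 1
h=11: q̂ = 44.5 − 2.5·11 = 17; r = 16 − 17 = -1
h=12: q̂ = 44.5 − 2.5·12 = 14.5; r = 14 − 14.5 = -0.5
h=13: q̂ = 44.5 − 2.5·13 = 12; r = 11 − 12 = -1
h=14: q̂ = 44.5 − 2.5·14 = 9.5; r = 9.5 − 9.5 = 0
h=15: q̂ = 44.5 − 2.5·15 = 7; r = 7.5 − 7 = 0.5
h=16: q̂ = 44.5 − 2.5·16 = 4.5; r = 5 − 4.5 = 0.5
SSE = 0.25 + 1 + 1 + 0.25 + 1 + 0 + 0.25 + 0.25 = 4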